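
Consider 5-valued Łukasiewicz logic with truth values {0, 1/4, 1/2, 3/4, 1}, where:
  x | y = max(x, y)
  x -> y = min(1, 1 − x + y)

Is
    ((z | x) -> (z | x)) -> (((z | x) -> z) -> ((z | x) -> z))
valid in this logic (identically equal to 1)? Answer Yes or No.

Yes

At x = 1/4, z = 1/2, for instance:
z | x = 1/2 | 1/4 = 1/2
z | x = 1/2 | 1/4 = 1/2
(z | x) -> (z | x) = 1/2 -> 1/2 = 1
(z | x) -> z = 1/2 -> 1/2 = 1
(z | x) -> z = 1/2 -> 1/2 = 1
((z | x) -> z) -> ((z | x) -> z) = 1 -> 1 = 1
((z | x) -> (z | x)) -> (((z | x) -> z) -> ((z | x) -> z)) = 1 -> 1 = 1
and checking the remaining 24 assignments likewise gives ≥ 1 in every case.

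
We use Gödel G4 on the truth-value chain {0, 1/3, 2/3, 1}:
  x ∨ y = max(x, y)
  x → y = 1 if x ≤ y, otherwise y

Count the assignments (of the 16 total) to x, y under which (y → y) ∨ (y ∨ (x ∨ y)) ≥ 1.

x = 0, y = 0 ↦ 1  ≥
x = 0, y = 1/3 ↦ 1  ≥
x = 0, y = 2/3 ↦ 1  ≥
x = 0, y = 1 ↦ 1  ≥
x = 1/3, y = 0 ↦ 1  ≥
x = 1/3, y = 1/3 ↦ 1  ≥
x = 1/3, y = 2/3 ↦ 1  ≥
x = 1/3, y = 1 ↦ 1  ≥
x = 2/3, y = 0 ↦ 1  ≥
x = 2/3, y = 1/3 ↦ 1  ≥
x = 2/3, y = 2/3 ↦ 1  ≥
x = 2/3, y = 1 ↦ 1  ≥
x = 1, y = 0 ↦ 1  ≥
x = 1, y = 1/3 ↦ 1  ≥
x = 1, y = 2/3 ↦ 1  ≥
x = 1, y = 1 ↦ 1  ≥
So 16 of the 16 assignments meet the threshold.

16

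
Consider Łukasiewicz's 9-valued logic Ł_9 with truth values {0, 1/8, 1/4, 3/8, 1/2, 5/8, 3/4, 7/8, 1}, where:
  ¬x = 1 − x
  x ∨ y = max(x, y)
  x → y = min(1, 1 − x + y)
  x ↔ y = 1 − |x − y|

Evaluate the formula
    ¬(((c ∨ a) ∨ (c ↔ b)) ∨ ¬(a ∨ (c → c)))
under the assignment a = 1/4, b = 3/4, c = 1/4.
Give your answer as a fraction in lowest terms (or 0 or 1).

1/2

c ∨ a = 1/4 ∨ 1/4 = 1/4
c ↔ b = 1/4 ↔ 3/4 = 1/2
(c ∨ a) ∨ (c ↔ b) = 1/4 ∨ 1/2 = 1/2
c → c = 1/4 → 1/4 = 1
a ∨ (c → c) = 1/4 ∨ 1 = 1
¬(a ∨ (c → c)) = ¬1 = 0
((c ∨ a) ∨ (c ↔ b)) ∨ ¬(a ∨ (c → c)) = 1/2 ∨ 0 = 1/2
¬(((c ∨ a) ∨ (c ↔ b)) ∨ ¬(a ∨ (c → c))) = ¬1/2 = 1/2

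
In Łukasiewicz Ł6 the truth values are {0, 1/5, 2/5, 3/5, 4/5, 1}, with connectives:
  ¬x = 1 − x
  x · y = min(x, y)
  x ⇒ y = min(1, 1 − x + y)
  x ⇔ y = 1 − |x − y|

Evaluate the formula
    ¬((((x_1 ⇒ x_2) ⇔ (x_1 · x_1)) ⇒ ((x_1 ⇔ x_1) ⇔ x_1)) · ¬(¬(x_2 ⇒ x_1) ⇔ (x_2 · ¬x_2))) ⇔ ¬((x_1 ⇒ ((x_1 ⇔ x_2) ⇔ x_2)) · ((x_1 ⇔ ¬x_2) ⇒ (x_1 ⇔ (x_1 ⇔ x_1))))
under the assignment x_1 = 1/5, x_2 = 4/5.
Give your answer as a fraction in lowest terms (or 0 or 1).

x_1 ⇒ x_2 = 1/5 ⇒ 4/5 = 1
x_1 · x_1 = 1/5 · 1/5 = 1/5
(x_1 ⇒ x_2) ⇔ (x_1 · x_1) = 1 ⇔ 1/5 = 1/5
x_1 ⇔ x_1 = 1/5 ⇔ 1/5 = 1
(x_1 ⇔ x_1) ⇔ x_1 = 1 ⇔ 1/5 = 1/5
((x_1 ⇒ x_2) ⇔ (x_1 · x_1)) ⇒ ((x_1 ⇔ x_1) ⇔ x_1) = 1/5 ⇒ 1/5 = 1
x_2 ⇒ x_1 = 4/5 ⇒ 1/5 = 2/5
¬(x_2 ⇒ x_1) = ¬2/5 = 3/5
¬x_2 = ¬4/5 = 1/5
x_2 · ¬x_2 = 4/5 · 1/5 = 1/5
¬(x_2 ⇒ x_1) ⇔ (x_2 · ¬x_2) = 3/5 ⇔ 1/5 = 3/5
¬(¬(x_2 ⇒ x_1) ⇔ (x_2 · ¬x_2)) = ¬3/5 = 2/5
(((x_1 ⇒ x_2) ⇔ (x_1 · x_1)) ⇒ ((x_1 ⇔ x_1) ⇔ x_1)) · ¬(¬(x_2 ⇒ x_1) ⇔ (x_2 · ¬x_2)) = 1 · 2/5 = 2/5
¬((((x_1 ⇒ x_2) ⇔ (x_1 · x_1)) ⇒ ((x_1 ⇔ x_1) ⇔ x_1)) · ¬(¬(x_2 ⇒ x_1) ⇔ (x_2 · ¬x_2))) = ¬2/5 = 3/5
x_1 ⇔ x_2 = 1/5 ⇔ 4/5 = 2/5
(x_1 ⇔ x_2) ⇔ x_2 = 2/5 ⇔ 4/5 = 3/5
x_1 ⇒ ((x_1 ⇔ x_2) ⇔ x_2) = 1/5 ⇒ 3/5 = 1
¬x_2 = ¬4/5 = 1/5
x_1 ⇔ ¬x_2 = 1/5 ⇔ 1/5 = 1
x_1 ⇔ x_1 = 1/5 ⇔ 1/5 = 1
x_1 ⇔ (x_1 ⇔ x_1) = 1/5 ⇔ 1 = 1/5
(x_1 ⇔ ¬x_2) ⇒ (x_1 ⇔ (x_1 ⇔ x_1)) = 1 ⇒ 1/5 = 1/5
(x_1 ⇒ ((x_1 ⇔ x_2) ⇔ x_2)) · ((x_1 ⇔ ¬x_2) ⇒ (x_1 ⇔ (x_1 ⇔ x_1))) = 1 · 1/5 = 1/5
¬((x_1 ⇒ ((x_1 ⇔ x_2) ⇔ x_2)) · ((x_1 ⇔ ¬x_2) ⇒ (x_1 ⇔ (x_1 ⇔ x_1)))) = ¬1/5 = 4/5
¬((((x_1 ⇒ x_2) ⇔ (x_1 · x_1)) ⇒ ((x_1 ⇔ x_1) ⇔ x_1)) · ¬(¬(x_2 ⇒ x_1) ⇔ (x_2 · ¬x_2))) ⇔ ¬((x_1 ⇒ ((x_1 ⇔ x_2) ⇔ x_2)) · ((x_1 ⇔ ¬x_2) ⇒ (x_1 ⇔ (x_1 ⇔ x_1)))) = 3/5 ⇔ 4/5 = 4/5

4/5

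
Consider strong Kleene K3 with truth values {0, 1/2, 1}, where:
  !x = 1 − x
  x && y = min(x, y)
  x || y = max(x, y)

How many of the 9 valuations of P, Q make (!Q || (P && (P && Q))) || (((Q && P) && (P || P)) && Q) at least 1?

4

P = 0, Q = 0 ↦ 1  ≥
P = 0, Q = 1/2 ↦ 1/2  <
P = 0, Q = 1 ↦ 0  <
P = 1/2, Q = 0 ↦ 1  ≥
P = 1/2, Q = 1/2 ↦ 1/2  <
P = 1/2, Q = 1 ↦ 1/2  <
P = 1, Q = 0 ↦ 1  ≥
P = 1, Q = 1/2 ↦ 1/2  <
P = 1, Q = 1 ↦ 1  ≥
So 4 of the 9 assignments meet the threshold.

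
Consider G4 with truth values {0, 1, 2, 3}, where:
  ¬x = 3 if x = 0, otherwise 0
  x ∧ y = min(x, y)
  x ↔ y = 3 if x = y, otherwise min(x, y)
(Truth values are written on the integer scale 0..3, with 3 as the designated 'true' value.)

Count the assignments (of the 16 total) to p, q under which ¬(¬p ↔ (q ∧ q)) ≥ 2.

p = 0, q = 0 ↦ 3  ≥
p = 0, q = 1 ↦ 0  <
p = 0, q = 2 ↦ 0  <
p = 0, q = 3 ↦ 0  <
p = 1, q = 0 ↦ 0  <
p = 1, q = 1 ↦ 3  ≥
p = 1, q = 2 ↦ 3  ≥
p = 1, q = 3 ↦ 3  ≥
p = 2, q = 0 ↦ 0  <
p = 2, q = 1 ↦ 3  ≥
p = 2, q = 2 ↦ 3  ≥
p = 2, q = 3 ↦ 3  ≥
p = 3, q = 0 ↦ 0  <
p = 3, q = 1 ↦ 3  ≥
p = 3, q = 2 ↦ 3  ≥
p = 3, q = 3 ↦ 3  ≥
So 10 of the 16 assignments meet the threshold.

10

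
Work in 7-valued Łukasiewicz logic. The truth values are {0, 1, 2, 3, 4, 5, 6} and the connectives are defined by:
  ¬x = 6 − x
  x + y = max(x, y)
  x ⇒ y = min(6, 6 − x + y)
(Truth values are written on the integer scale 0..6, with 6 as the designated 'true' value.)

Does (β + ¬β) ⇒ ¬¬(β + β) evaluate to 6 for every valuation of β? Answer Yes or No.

No

Counterexample: take β = 0.
¬β = ¬0 = 6
β + ¬β = 0 + 6 = 6
β + β = 0 + 0 = 0
¬(β + β) = ¬0 = 6
¬¬(β + β) = ¬6 = 0
(β + ¬β) ⇒ ¬¬(β + β) = 6 ⇒ 0 = 0
This gives 0 ≠ 6.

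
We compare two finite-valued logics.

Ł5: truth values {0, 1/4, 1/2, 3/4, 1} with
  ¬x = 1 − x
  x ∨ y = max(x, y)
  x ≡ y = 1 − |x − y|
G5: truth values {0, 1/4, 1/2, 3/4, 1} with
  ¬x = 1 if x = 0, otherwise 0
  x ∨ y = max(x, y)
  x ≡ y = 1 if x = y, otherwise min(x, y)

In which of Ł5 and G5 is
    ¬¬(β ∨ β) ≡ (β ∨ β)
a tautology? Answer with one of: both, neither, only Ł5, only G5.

only Ł5

In Ł5: every assignment gives 1 — tautology.
In G5: at β = 1/4 the value is 1/4 — not a tautology.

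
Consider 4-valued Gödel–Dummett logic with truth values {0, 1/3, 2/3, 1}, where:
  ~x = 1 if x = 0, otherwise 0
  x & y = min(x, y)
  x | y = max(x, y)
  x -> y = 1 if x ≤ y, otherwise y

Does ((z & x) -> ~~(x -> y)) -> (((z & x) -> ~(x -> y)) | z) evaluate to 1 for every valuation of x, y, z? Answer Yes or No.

Counterexample: take x = 1/3, y = 1/3, z = 1/3.
z & x = 1/3 & 1/3 = 1/3
x -> y = 1/3 -> 1/3 = 1
~(x -> y) = ~1 = 0
~~(x -> y) = ~0 = 1
(z & x) -> ~~(x -> y) = 1/3 -> 1 = 1
z & x = 1/3 & 1/3 = 1/3
x -> y = 1/3 -> 1/3 = 1
~(x -> y) = ~1 = 0
(z & x) -> ~(x -> y) = 1/3 -> 0 = 0
((z & x) -> ~(x -> y)) | z = 0 | 1/3 = 1/3
((z & x) -> ~~(x -> y)) -> (((z & x) -> ~(x -> y)) | z) = 1 -> 1/3 = 1/3
This gives 1/3 ≠ 1.

No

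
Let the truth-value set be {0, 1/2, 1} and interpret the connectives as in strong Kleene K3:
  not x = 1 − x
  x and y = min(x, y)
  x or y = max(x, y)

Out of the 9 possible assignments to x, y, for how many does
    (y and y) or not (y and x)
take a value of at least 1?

7

x = 0, y = 0 ↦ 1  ≥
x = 0, y = 1/2 ↦ 1  ≥
x = 0, y = 1 ↦ 1  ≥
x = 1/2, y = 0 ↦ 1  ≥
x = 1/2, y = 1/2 ↦ 1/2  <
x = 1/2, y = 1 ↦ 1  ≥
x = 1, y = 0 ↦ 1  ≥
x = 1, y = 1/2 ↦ 1/2  <
x = 1, y = 1 ↦ 1  ≥
So 7 of the 9 assignments meet the threshold.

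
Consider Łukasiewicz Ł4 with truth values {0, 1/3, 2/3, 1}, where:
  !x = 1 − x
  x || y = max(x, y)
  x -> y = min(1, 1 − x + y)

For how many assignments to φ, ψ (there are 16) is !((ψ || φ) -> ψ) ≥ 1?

φ = 0, ψ = 0 ↦ 0  <
φ = 0, ψ = 1/3 ↦ 0  <
φ = 0, ψ = 2/3 ↦ 0  <
φ = 0, ψ = 1 ↦ 0  <
φ = 1/3, ψ = 0 ↦ 1/3  <
φ = 1/3, ψ = 1/3 ↦ 0  <
φ = 1/3, ψ = 2/3 ↦ 0  <
φ = 1/3, ψ = 1 ↦ 0  <
φ = 2/3, ψ = 0 ↦ 2/3  <
φ = 2/3, ψ = 1/3 ↦ 1/3  <
φ = 2/3, ψ = 2/3 ↦ 0  <
φ = 2/3, ψ = 1 ↦ 0  <
φ = 1, ψ = 0 ↦ 1  ≥
φ = 1, ψ = 1/3 ↦ 2/3  <
φ = 1, ψ = 2/3 ↦ 1/3  <
φ = 1, ψ = 1 ↦ 0  <
So 1 of the 16 assignments meets the threshold.

1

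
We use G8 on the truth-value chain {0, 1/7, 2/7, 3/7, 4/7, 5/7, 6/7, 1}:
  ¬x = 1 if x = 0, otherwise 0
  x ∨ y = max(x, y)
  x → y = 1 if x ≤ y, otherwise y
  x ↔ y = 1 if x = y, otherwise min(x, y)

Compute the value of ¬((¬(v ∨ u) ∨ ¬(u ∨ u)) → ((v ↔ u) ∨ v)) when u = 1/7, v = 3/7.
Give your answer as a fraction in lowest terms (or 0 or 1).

v ∨ u = 3/7 ∨ 1/7 = 3/7
¬(v ∨ u) = ¬3/7 = 0
u ∨ u = 1/7 ∨ 1/7 = 1/7
¬(u ∨ u) = ¬1/7 = 0
¬(v ∨ u) ∨ ¬(u ∨ u) = 0 ∨ 0 = 0
v ↔ u = 3/7 ↔ 1/7 = 1/7
(v ↔ u) ∨ v = 1/7 ∨ 3/7 = 3/7
(¬(v ∨ u) ∨ ¬(u ∨ u)) → ((v ↔ u) ∨ v) = 0 → 3/7 = 1
¬((¬(v ∨ u) ∨ ¬(u ∨ u)) → ((v ↔ u) ∨ v)) = ¬1 = 0

0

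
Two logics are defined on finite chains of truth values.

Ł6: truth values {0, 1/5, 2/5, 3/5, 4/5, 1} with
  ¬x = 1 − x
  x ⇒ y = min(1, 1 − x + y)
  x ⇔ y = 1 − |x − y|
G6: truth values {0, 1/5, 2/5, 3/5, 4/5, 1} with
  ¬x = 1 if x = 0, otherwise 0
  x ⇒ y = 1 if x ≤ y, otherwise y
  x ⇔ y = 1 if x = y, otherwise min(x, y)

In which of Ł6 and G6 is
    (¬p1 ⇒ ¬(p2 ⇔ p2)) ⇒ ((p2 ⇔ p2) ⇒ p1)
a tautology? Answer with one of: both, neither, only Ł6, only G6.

In Ł6: every assignment gives 1 — tautology.
In G6: at p1 = 1/5, p2 = 0 the value is 1/5 — not a tautology.

only Ł6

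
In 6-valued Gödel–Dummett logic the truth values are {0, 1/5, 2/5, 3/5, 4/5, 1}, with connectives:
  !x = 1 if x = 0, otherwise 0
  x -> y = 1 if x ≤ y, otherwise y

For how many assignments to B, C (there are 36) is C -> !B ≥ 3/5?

value 1: 11 assignments (counts)
value 0: 25 assignments
So 11 of the 36 assignments meet the threshold.

11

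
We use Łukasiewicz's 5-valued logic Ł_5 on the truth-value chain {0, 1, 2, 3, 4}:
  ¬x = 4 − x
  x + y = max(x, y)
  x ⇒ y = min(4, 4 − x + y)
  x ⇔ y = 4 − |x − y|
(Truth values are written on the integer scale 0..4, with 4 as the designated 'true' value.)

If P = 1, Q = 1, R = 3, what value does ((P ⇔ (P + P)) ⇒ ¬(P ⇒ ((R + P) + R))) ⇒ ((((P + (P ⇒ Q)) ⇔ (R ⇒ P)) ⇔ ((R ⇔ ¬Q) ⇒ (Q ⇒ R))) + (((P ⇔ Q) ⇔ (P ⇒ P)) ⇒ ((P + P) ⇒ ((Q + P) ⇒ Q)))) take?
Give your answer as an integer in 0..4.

P + P = 1 + 1 = 1
P ⇔ (P + P) = 1 ⇔ 1 = 4
R + P = 3 + 1 = 3
(R + P) + R = 3 + 3 = 3
P ⇒ ((R + P) + R) = 1 ⇒ 3 = 4
¬(P ⇒ ((R + P) + R)) = ¬4 = 0
(P ⇔ (P + P)) ⇒ ¬(P ⇒ ((R + P) + R)) = 4 ⇒ 0 = 0
P ⇒ Q = 1 ⇒ 1 = 4
P + (P ⇒ Q) = 1 + 4 = 4
R ⇒ P = 3 ⇒ 1 = 2
(P + (P ⇒ Q)) ⇔ (R ⇒ P) = 4 ⇔ 2 = 2
¬Q = ¬1 = 3
R ⇔ ¬Q = 3 ⇔ 3 = 4
Q ⇒ R = 1 ⇒ 3 = 4
(R ⇔ ¬Q) ⇒ (Q ⇒ R) = 4 ⇒ 4 = 4
((P + (P ⇒ Q)) ⇔ (R ⇒ P)) ⇔ ((R ⇔ ¬Q) ⇒ (Q ⇒ R)) = 2 ⇔ 4 = 2
P ⇔ Q = 1 ⇔ 1 = 4
P ⇒ P = 1 ⇒ 1 = 4
(P ⇔ Q) ⇔ (P ⇒ P) = 4 ⇔ 4 = 4
P + P = 1 + 1 = 1
Q + P = 1 + 1 = 1
(Q + P) ⇒ Q = 1 ⇒ 1 = 4
(P + P) ⇒ ((Q + P) ⇒ Q) = 1 ⇒ 4 = 4
((P ⇔ Q) ⇔ (P ⇒ P)) ⇒ ((P + P) ⇒ ((Q + P) ⇒ Q)) = 4 ⇒ 4 = 4
(((P + (P ⇒ Q)) ⇔ (R ⇒ P)) ⇔ ((R ⇔ ¬Q) ⇒ (Q ⇒ R))) + (((P ⇔ Q) ⇔ (P ⇒ P)) ⇒ ((P + P) ⇒ ((Q + P) ⇒ Q))) = 2 + 4 = 4
((P ⇔ (P + P)) ⇒ ¬(P ⇒ ((R + P) + R))) ⇒ ((((P + (P ⇒ Q)) ⇔ (R ⇒ P)) ⇔ ((R ⇔ ¬Q) ⇒ (Q ⇒ R))) + (((P ⇔ Q) ⇔ (P ⇒ P)) ⇒ ((P + P) ⇒ ((Q + P) ⇒ Q)))) = 0 ⇒ 4 = 4

4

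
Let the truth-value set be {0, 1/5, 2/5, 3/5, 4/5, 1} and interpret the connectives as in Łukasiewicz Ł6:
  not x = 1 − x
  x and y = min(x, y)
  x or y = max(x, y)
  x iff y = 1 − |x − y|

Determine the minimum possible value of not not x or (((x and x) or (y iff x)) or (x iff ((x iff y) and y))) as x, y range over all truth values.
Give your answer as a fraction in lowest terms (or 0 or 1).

Take x = 0, y = 2/5:
not x = not 0 = 1
not not x = not 1 = 0
x and x = 0 and 0 = 0
y iff x = 2/5 iff 0 = 3/5
(x and x) or (y iff x) = 0 or 3/5 = 3/5
x iff y = 0 iff 2/5 = 3/5
(x iff y) and y = 3/5 and 2/5 = 2/5
x iff ((x iff y) and y) = 0 iff 2/5 = 3/5
((x and x) or (y iff x)) or (x iff ((x iff y) and y)) = 3/5 or 3/5 = 3/5
not not x or (((x and x) or (y iff x)) or (x iff ((x iff y) and y))) = 0 or 3/5 = 3/5
No assignment yields a value below 3/5, so this is the minimum.

3/5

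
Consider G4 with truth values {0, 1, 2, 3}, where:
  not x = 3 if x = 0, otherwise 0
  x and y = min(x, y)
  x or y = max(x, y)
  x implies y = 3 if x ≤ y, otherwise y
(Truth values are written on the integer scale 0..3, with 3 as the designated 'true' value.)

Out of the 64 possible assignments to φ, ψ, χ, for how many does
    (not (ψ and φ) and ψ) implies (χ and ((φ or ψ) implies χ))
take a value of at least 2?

59

value 3: 58 assignments (counts)
value 2: 1 assignment (counts)
value 1: 2 assignments
value 0: 3 assignments
So 59 of the 64 assignments meet the threshold.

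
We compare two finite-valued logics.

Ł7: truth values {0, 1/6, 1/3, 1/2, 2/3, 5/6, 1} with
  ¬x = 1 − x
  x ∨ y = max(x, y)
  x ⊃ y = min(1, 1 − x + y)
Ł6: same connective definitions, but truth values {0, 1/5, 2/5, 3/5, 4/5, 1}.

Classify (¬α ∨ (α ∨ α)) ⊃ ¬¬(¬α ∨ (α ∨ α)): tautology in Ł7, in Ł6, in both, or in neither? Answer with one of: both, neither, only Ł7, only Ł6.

both

In Ł7: every assignment gives 1 — tautology.
In Ł6: every assignment gives 1 — tautology.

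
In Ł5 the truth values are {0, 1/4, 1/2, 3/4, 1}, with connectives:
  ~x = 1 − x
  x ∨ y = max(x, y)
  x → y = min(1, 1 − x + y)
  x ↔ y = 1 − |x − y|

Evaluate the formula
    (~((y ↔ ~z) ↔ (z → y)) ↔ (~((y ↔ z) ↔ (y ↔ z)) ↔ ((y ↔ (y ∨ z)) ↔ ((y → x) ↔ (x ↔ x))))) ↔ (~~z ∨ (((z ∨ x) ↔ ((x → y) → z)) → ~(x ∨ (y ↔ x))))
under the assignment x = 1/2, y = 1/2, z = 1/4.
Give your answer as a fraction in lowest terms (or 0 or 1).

~z = ~1/4 = 3/4
y ↔ ~z = 1/2 ↔ 3/4 = 3/4
z → y = 1/4 → 1/2 = 1
(y ↔ ~z) ↔ (z → y) = 3/4 ↔ 1 = 3/4
~((y ↔ ~z) ↔ (z → y)) = ~3/4 = 1/4
y ↔ z = 1/2 ↔ 1/4 = 3/4
y ↔ z = 1/2 ↔ 1/4 = 3/4
(y ↔ z) ↔ (y ↔ z) = 3/4 ↔ 3/4 = 1
~((y ↔ z) ↔ (y ↔ z)) = ~1 = 0
y ∨ z = 1/2 ∨ 1/4 = 1/2
y ↔ (y ∨ z) = 1/2 ↔ 1/2 = 1
y → x = 1/2 → 1/2 = 1
x ↔ x = 1/2 ↔ 1/2 = 1
(y → x) ↔ (x ↔ x) = 1 ↔ 1 = 1
(y ↔ (y ∨ z)) ↔ ((y → x) ↔ (x ↔ x)) = 1 ↔ 1 = 1
~((y ↔ z) ↔ (y ↔ z)) ↔ ((y ↔ (y ∨ z)) ↔ ((y → x) ↔ (x ↔ x))) = 0 ↔ 1 = 0
~((y ↔ ~z) ↔ (z → y)) ↔ (~((y ↔ z) ↔ (y ↔ z)) ↔ ((y ↔ (y ∨ z)) ↔ ((y → x) ↔ (x ↔ x)))) = 1/4 ↔ 0 = 3/4
~z = ~1/4 = 3/4
~~z = ~3/4 = 1/4
z ∨ x = 1/4 ∨ 1/2 = 1/2
x → y = 1/2 → 1/2 = 1
(x → y) → z = 1 → 1/4 = 1/4
(z ∨ x) ↔ ((x → y) → z) = 1/2 ↔ 1/4 = 3/4
y ↔ x = 1/2 ↔ 1/2 = 1
x ∨ (y ↔ x) = 1/2 ∨ 1 = 1
~(x ∨ (y ↔ x)) = ~1 = 0
((z ∨ x) ↔ ((x → y) → z)) → ~(x ∨ (y ↔ x)) = 3/4 → 0 = 1/4
~~z ∨ (((z ∨ x) ↔ ((x → y) → z)) → ~(x ∨ (y ↔ x))) = 1/4 ∨ 1/4 = 1/4
(~((y ↔ ~z) ↔ (z → y)) ↔ (~((y ↔ z) ↔ (y ↔ z)) ↔ ((y ↔ (y ∨ z)) ↔ ((y → x) ↔ (x ↔ x))))) ↔ (~~z ∨ (((z ∨ x) ↔ ((x → y) → z)) → ~(x ∨ (y ↔ x)))) = 3/4 ↔ 1/4 = 1/2

1/2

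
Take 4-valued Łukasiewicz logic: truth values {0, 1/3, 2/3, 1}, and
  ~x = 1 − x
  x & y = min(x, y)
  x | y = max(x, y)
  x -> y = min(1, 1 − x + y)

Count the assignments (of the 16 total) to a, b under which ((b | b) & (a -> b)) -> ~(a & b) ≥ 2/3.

a = 0, b = 0 ↦ 1  ≥
a = 0, b = 1/3 ↦ 1  ≥
a = 0, b = 2/3 ↦ 1  ≥
a = 0, b = 1 ↦ 1  ≥
a = 1/3, b = 0 ↦ 1  ≥
a = 1/3, b = 1/3 ↦ 1  ≥
a = 1/3, b = 2/3 ↦ 1  ≥
a = 1/3, b = 1 ↦ 2/3  ≥
a = 2/3, b = 0 ↦ 1  ≥
a = 2/3, b = 1/3 ↦ 1  ≥
a = 2/3, b = 2/3 ↦ 2/3  ≥
a = 2/3, b = 1 ↦ 1/3  <
a = 1, b = 0 ↦ 1  ≥
a = 1, b = 1/3 ↦ 1  ≥
a = 1, b = 2/3 ↦ 2/3  ≥
a = 1, b = 1 ↦ 0  <
So 14 of the 16 assignments meet the threshold.

14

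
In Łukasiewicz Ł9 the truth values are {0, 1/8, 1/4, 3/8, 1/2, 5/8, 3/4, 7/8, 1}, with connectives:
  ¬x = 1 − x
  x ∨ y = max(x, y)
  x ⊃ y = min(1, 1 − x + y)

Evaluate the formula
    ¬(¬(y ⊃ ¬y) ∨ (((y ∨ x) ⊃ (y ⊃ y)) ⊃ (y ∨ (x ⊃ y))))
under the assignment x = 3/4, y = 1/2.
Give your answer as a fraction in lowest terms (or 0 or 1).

¬y = ¬1/2 = 1/2
y ⊃ ¬y = 1/2 ⊃ 1/2 = 1
¬(y ⊃ ¬y) = ¬1 = 0
y ∨ x = 1/2 ∨ 3/4 = 3/4
y ⊃ y = 1/2 ⊃ 1/2 = 1
(y ∨ x) ⊃ (y ⊃ y) = 3/4 ⊃ 1 = 1
x ⊃ y = 3/4 ⊃ 1/2 = 3/4
y ∨ (x ⊃ y) = 1/2 ∨ 3/4 = 3/4
((y ∨ x) ⊃ (y ⊃ y)) ⊃ (y ∨ (x ⊃ y)) = 1 ⊃ 3/4 = 3/4
¬(y ⊃ ¬y) ∨ (((y ∨ x) ⊃ (y ⊃ y)) ⊃ (y ∨ (x ⊃ y))) = 0 ∨ 3/4 = 3/4
¬(¬(y ⊃ ¬y) ∨ (((y ∨ x) ⊃ (y ⊃ y)) ⊃ (y ∨ (x ⊃ y)))) = ¬3/4 = 1/4

1/4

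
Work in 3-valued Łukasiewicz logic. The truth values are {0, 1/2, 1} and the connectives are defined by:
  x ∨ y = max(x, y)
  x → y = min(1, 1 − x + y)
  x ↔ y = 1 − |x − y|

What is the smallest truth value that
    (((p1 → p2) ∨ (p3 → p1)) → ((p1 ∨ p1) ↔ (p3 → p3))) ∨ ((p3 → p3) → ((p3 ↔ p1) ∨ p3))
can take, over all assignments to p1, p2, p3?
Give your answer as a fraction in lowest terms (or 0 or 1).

Take p1 = 0, p2 = 0, p3 = 1/2:
p1 → p2 = 0 → 0 = 1
p3 → p1 = 1/2 → 0 = 1/2
(p1 → p2) ∨ (p3 → p1) = 1 ∨ 1/2 = 1
p1 ∨ p1 = 0 ∨ 0 = 0
p3 → p3 = 1/2 → 1/2 = 1
(p1 ∨ p1) ↔ (p3 → p3) = 0 ↔ 1 = 0
((p1 → p2) ∨ (p3 → p1)) → ((p1 ∨ p1) ↔ (p3 → p3)) = 1 → 0 = 0
p3 → p3 = 1/2 → 1/2 = 1
p3 ↔ p1 = 1/2 ↔ 0 = 1/2
(p3 ↔ p1) ∨ p3 = 1/2 ∨ 1/2 = 1/2
(p3 → p3) → ((p3 ↔ p1) ∨ p3) = 1 → 1/2 = 1/2
(((p1 → p2) ∨ (p3 → p1)) → ((p1 ∨ p1) ↔ (p3 → p3))) ∨ ((p3 → p3) → ((p3 ↔ p1) ∨ p3)) = 0 ∨ 1/2 = 1/2
No assignment yields a value below 1/2, so this is the minimum.

1/2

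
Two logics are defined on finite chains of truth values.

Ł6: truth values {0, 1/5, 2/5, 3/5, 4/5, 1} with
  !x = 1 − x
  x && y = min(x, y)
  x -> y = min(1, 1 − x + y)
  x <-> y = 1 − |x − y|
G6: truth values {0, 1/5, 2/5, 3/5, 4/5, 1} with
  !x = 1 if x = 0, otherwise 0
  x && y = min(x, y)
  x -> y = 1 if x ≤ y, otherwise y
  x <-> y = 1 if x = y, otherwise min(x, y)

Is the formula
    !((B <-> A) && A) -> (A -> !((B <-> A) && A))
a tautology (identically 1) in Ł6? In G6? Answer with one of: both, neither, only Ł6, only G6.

both

In Ł6: every assignment gives 1 — tautology.
In G6: every assignment gives 1 — tautology.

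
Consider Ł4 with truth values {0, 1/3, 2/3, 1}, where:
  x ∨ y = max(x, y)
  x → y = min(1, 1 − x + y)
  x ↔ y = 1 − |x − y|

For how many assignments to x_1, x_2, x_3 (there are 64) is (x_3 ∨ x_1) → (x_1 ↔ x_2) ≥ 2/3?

value 1: 36 assignments (counts)
value 2/3: 15 assignments (counts)
value 1/3: 8 assignments
value 0: 5 assignments
So 51 of the 64 assignments meet the threshold.

51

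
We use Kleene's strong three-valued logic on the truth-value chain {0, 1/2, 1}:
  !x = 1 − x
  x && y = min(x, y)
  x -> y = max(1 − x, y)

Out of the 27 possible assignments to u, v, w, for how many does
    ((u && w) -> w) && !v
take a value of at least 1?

value 1: 7 assignments (counts)
value 1/2: 11 assignments
value 0: 9 assignments
So 7 of the 27 assignments meet the threshold.

7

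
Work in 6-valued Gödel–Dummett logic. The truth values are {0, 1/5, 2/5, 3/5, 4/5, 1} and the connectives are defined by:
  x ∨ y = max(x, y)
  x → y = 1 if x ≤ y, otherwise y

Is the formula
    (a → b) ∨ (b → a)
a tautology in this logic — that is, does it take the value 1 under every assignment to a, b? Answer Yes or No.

Yes

At a = 4/5, b = 0, for instance:
a → b = 4/5 → 0 = 0
b → a = 0 → 4/5 = 1
(a → b) ∨ (b → a) = 0 ∨ 1 = 1
and checking the remaining 35 assignments likewise gives ≥ 1 in every case.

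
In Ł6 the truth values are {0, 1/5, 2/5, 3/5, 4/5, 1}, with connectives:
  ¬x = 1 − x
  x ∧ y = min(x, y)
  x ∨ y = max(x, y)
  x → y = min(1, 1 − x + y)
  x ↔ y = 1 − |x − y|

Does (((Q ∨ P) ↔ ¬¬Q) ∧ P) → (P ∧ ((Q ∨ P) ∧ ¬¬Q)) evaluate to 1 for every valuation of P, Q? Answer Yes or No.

No

Counterexample: take P = 1/5, Q = 0.
Q ∨ P = 0 ∨ 1/5 = 1/5
¬Q = ¬0 = 1
¬¬Q = ¬1 = 0
(Q ∨ P) ↔ ¬¬Q = 1/5 ↔ 0 = 4/5
((Q ∨ P) ↔ ¬¬Q) ∧ P = 4/5 ∧ 1/5 = 1/5
Q ∨ P = 0 ∨ 1/5 = 1/5
¬Q = ¬0 = 1
¬¬Q = ¬1 = 0
(Q ∨ P) ∧ ¬¬Q = 1/5 ∧ 0 = 0
P ∧ ((Q ∨ P) ∧ ¬¬Q) = 1/5 ∧ 0 = 0
(((Q ∨ P) ↔ ¬¬Q) ∧ P) → (P ∧ ((Q ∨ P) ∧ ¬¬Q)) = 1/5 → 0 = 4/5
This gives 4/5 ≠ 1.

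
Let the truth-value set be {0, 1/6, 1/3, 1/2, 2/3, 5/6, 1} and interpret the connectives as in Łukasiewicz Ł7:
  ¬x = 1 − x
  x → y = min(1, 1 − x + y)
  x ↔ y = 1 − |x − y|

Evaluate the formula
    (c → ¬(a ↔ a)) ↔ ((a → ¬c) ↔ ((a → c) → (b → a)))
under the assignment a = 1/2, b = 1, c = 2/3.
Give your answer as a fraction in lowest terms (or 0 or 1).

2/3

a ↔ a = 1/2 ↔ 1/2 = 1
¬(a ↔ a) = ¬1 = 0
c → ¬(a ↔ a) = 2/3 → 0 = 1/3
¬c = ¬2/3 = 1/3
a → ¬c = 1/2 → 1/3 = 5/6
a → c = 1/2 → 2/3 = 1
b → a = 1 → 1/2 = 1/2
(a → c) → (b → a) = 1 → 1/2 = 1/2
(a → ¬c) ↔ ((a → c) → (b → a)) = 5/6 ↔ 1/2 = 2/3
(c → ¬(a ↔ a)) ↔ ((a → ¬c) ↔ ((a → c) → (b → a))) = 1/3 ↔ 2/3 = 2/3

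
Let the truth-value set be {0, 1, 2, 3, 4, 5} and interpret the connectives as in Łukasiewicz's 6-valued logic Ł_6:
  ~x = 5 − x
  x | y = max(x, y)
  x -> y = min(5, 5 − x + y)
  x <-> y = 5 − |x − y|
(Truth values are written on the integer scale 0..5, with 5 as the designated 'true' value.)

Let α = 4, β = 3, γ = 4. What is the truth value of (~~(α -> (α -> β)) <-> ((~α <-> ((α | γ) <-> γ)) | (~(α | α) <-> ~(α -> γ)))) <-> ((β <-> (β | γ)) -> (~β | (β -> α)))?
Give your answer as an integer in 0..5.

α -> β = 4 -> 3 = 4
α -> (α -> β) = 4 -> 4 = 5
~(α -> (α -> β)) = ~5 = 0
~~(α -> (α -> β)) = ~0 = 5
~α = ~4 = 1
α | γ = 4 | 4 = 4
(α | γ) <-> γ = 4 <-> 4 = 5
~α <-> ((α | γ) <-> γ) = 1 <-> 5 = 1
α | α = 4 | 4 = 4
~(α | α) = ~4 = 1
α -> γ = 4 -> 4 = 5
~(α -> γ) = ~5 = 0
~(α | α) <-> ~(α -> γ) = 1 <-> 0 = 4
(~α <-> ((α | γ) <-> γ)) | (~(α | α) <-> ~(α -> γ)) = 1 | 4 = 4
~~(α -> (α -> β)) <-> ((~α <-> ((α | γ) <-> γ)) | (~(α | α) <-> ~(α -> γ))) = 5 <-> 4 = 4
β | γ = 3 | 4 = 4
β <-> (β | γ) = 3 <-> 4 = 4
~β = ~3 = 2
β -> α = 3 -> 4 = 5
~β | (β -> α) = 2 | 5 = 5
(β <-> (β | γ)) -> (~β | (β -> α)) = 4 -> 5 = 5
(~~(α -> (α -> β)) <-> ((~α <-> ((α | γ) <-> γ)) | (~(α | α) <-> ~(α -> γ)))) <-> ((β <-> (β | γ)) -> (~β | (β -> α))) = 4 <-> 5 = 4

4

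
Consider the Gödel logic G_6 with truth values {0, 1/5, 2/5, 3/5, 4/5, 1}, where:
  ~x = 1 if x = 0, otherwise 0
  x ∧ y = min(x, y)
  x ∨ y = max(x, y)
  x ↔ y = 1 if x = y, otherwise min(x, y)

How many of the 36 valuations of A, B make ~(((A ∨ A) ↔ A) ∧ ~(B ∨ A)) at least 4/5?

value 1: 35 assignments (counts)
value 0: 1 assignment
So 35 of the 36 assignments meet the threshold.

35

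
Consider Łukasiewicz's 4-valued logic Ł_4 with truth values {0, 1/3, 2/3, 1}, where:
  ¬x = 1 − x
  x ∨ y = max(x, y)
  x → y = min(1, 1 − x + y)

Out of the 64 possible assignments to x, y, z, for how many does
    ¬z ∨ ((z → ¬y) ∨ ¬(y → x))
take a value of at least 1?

value 1: 43 assignments (counts)
value 2/3: 14 assignments
value 1/3: 6 assignments
value 0: 1 assignment
So 43 of the 64 assignments meet the threshold.

43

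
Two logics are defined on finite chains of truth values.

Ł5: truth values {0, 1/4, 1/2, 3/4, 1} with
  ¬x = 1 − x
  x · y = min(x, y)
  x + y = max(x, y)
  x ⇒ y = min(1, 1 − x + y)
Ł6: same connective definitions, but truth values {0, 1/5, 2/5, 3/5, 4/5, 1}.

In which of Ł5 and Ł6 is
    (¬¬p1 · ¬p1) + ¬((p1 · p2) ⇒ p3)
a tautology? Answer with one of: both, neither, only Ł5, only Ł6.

neither

In Ł5: at p1 = 0, p2 = 0, p3 = 0 the value is 0 — not a tautology.
In Ł6: at p1 = 0, p2 = 0, p3 = 0 the value is 0 — not a tautology.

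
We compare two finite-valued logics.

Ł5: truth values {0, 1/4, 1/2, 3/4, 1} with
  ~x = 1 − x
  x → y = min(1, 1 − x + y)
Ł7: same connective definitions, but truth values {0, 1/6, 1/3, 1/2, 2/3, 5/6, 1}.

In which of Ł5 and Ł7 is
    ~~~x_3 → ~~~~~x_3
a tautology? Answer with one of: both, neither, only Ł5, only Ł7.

both

In Ł5: every assignment gives 1 — tautology.
In Ł7: every assignment gives 1 — tautology.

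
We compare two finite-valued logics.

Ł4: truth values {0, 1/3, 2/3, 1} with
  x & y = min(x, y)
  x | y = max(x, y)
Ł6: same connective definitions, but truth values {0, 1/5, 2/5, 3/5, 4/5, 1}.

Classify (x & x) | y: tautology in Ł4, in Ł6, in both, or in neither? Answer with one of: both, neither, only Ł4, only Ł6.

neither

In Ł4: at x = 0, y = 0 the value is 0 — not a tautology.
In Ł6: at x = 0, y = 0 the value is 0 — not a tautology.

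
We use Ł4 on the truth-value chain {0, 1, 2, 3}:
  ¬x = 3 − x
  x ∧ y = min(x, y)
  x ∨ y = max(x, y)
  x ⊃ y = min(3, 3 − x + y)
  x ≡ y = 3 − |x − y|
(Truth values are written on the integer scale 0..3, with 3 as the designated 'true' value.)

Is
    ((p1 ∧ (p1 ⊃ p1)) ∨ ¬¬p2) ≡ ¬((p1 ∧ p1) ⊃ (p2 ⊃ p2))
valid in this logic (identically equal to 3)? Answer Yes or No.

Counterexample: take p1 = 0, p2 = 1.
p1 ⊃ p1 = 0 ⊃ 0 = 3
p1 ∧ (p1 ⊃ p1) = 0 ∧ 3 = 0
¬p2 = ¬1 = 2
¬¬p2 = ¬2 = 1
(p1 ∧ (p1 ⊃ p1)) ∨ ¬¬p2 = 0 ∨ 1 = 1
p1 ∧ p1 = 0 ∧ 0 = 0
p2 ⊃ p2 = 1 ⊃ 1 = 3
(p1 ∧ p1) ⊃ (p2 ⊃ p2) = 0 ⊃ 3 = 3
¬((p1 ∧ p1) ⊃ (p2 ⊃ p2)) = ¬3 = 0
((p1 ∧ (p1 ⊃ p1)) ∨ ¬¬p2) ≡ ¬((p1 ∧ p1) ⊃ (p2 ⊃ p2)) = 1 ≡ 0 = 2
This gives 2 ≠ 3.

No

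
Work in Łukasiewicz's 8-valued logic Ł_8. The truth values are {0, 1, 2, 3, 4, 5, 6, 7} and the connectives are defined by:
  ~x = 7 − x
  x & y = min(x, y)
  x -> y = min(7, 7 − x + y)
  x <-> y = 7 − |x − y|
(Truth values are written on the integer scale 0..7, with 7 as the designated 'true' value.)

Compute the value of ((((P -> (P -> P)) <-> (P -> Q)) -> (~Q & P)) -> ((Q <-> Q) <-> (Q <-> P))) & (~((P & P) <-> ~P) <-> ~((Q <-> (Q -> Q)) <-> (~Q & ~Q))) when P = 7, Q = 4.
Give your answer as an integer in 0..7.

P -> P = 7 -> 7 = 7
P -> (P -> P) = 7 -> 7 = 7
P -> Q = 7 -> 4 = 4
(P -> (P -> P)) <-> (P -> Q) = 7 <-> 4 = 4
~Q = ~4 = 3
~Q & P = 3 & 7 = 3
((P -> (P -> P)) <-> (P -> Q)) -> (~Q & P) = 4 -> 3 = 6
Q <-> Q = 4 <-> 4 = 7
Q <-> P = 4 <-> 7 = 4
(Q <-> Q) <-> (Q <-> P) = 7 <-> 4 = 4
(((P -> (P -> P)) <-> (P -> Q)) -> (~Q & P)) -> ((Q <-> Q) <-> (Q <-> P)) = 6 -> 4 = 5
P & P = 7 & 7 = 7
~P = ~7 = 0
(P & P) <-> ~P = 7 <-> 0 = 0
~((P & P) <-> ~P) = ~0 = 7
Q -> Q = 4 -> 4 = 7
Q <-> (Q -> Q) = 4 <-> 7 = 4
~Q = ~4 = 3
~Q = ~4 = 3
~Q & ~Q = 3 & 3 = 3
(Q <-> (Q -> Q)) <-> (~Q & ~Q) = 4 <-> 3 = 6
~((Q <-> (Q -> Q)) <-> (~Q & ~Q)) = ~6 = 1
~((P & P) <-> ~P) <-> ~((Q <-> (Q -> Q)) <-> (~Q & ~Q)) = 7 <-> 1 = 1
((((P -> (P -> P)) <-> (P -> Q)) -> (~Q & P)) -> ((Q <-> Q) <-> (Q <-> P))) & (~((P & P) <-> ~P) <-> ~((Q <-> (Q -> Q)) <-> (~Q & ~Q))) = 5 & 1 = 1

1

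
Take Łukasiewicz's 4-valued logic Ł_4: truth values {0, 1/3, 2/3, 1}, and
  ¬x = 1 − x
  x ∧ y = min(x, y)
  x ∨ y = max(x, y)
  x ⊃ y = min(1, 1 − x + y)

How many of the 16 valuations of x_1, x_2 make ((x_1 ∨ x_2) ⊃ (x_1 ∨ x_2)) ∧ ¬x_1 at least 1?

x_1 = 0, x_2 = 0 ↦ 1  ≥
x_1 = 0, x_2 = 1/3 ↦ 1  ≥
x_1 = 0, x_2 = 2/3 ↦ 1  ≥
x_1 = 0, x_2 = 1 ↦ 1  ≥
x_1 = 1/3, x_2 = 0 ↦ 2/3  <
x_1 = 1/3, x_2 = 1/3 ↦ 2/3  <
x_1 = 1/3, x_2 = 2/3 ↦ 2/3  <
x_1 = 1/3, x_2 = 1 ↦ 2/3  <
x_1 = 2/3, x_2 = 0 ↦ 1/3  <
x_1 = 2/3, x_2 = 1/3 ↦ 1/3  <
x_1 = 2/3, x_2 = 2/3 ↦ 1/3  <
x_1 = 2/3, x_2 = 1 ↦ 1/3  <
x_1 = 1, x_2 = 0 ↦ 0  <
x_1 = 1, x_2 = 1/3 ↦ 0  <
x_1 = 1, x_2 = 2/3 ↦ 0  <
x_1 = 1, x_2 = 1 ↦ 0  <
So 4 of the 16 assignments meet the threshold.

4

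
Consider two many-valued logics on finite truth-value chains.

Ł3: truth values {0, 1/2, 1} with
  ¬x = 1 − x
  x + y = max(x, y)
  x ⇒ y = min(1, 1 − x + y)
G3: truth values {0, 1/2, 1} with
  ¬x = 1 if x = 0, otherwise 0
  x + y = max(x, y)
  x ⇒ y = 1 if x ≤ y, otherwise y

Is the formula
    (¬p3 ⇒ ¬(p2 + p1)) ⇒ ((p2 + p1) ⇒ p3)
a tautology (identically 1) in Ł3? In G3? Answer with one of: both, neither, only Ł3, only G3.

In Ł3: every assignment gives 1 — tautology.
In G3: at p1 = 0, p2 = 1, p3 = 1/2 the value is 1/2 — not a tautology.

only Ł3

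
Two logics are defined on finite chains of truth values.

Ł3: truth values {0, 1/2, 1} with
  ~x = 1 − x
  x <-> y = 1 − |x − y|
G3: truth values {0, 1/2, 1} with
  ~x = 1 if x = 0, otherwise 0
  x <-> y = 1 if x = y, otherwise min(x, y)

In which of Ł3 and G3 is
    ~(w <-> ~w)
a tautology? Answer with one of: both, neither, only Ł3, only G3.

only G3

In Ł3: at w = 1/2 the value is 0 — not a tautology.
In G3: every assignment gives 1 — tautology.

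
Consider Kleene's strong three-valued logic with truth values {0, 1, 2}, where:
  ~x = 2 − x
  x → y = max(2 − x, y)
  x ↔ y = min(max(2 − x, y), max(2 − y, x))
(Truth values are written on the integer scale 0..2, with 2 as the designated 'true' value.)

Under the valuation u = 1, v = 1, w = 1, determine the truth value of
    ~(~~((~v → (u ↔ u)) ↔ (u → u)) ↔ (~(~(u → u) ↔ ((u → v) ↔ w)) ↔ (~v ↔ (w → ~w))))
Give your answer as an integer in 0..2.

1

~v = ~1 = 1
u ↔ u = 1 ↔ 1 = 1
~v → (u ↔ u) = 1 → 1 = 1
u → u = 1 → 1 = 1
(~v → (u ↔ u)) ↔ (u → u) = 1 ↔ 1 = 1
~((~v → (u ↔ u)) ↔ (u → u)) = ~1 = 1
~~((~v → (u ↔ u)) ↔ (u → u)) = ~1 = 1
u → u = 1 → 1 = 1
~(u → u) = ~1 = 1
u → v = 1 → 1 = 1
(u → v) ↔ w = 1 ↔ 1 = 1
~(u → u) ↔ ((u → v) ↔ w) = 1 ↔ 1 = 1
~(~(u → u) ↔ ((u → v) ↔ w)) = ~1 = 1
~v = ~1 = 1
~w = ~1 = 1
w → ~w = 1 → 1 = 1
~v ↔ (w → ~w) = 1 ↔ 1 = 1
~(~(u → u) ↔ ((u → v) ↔ w)) ↔ (~v ↔ (w → ~w)) = 1 ↔ 1 = 1
~~((~v → (u ↔ u)) ↔ (u → u)) ↔ (~(~(u → u) ↔ ((u → v) ↔ w)) ↔ (~v ↔ (w → ~w))) = 1 ↔ 1 = 1
~(~~((~v → (u ↔ u)) ↔ (u → u)) ↔ (~(~(u → u) ↔ ((u → v) ↔ w)) ↔ (~v ↔ (w → ~w)))) = ~1 = 1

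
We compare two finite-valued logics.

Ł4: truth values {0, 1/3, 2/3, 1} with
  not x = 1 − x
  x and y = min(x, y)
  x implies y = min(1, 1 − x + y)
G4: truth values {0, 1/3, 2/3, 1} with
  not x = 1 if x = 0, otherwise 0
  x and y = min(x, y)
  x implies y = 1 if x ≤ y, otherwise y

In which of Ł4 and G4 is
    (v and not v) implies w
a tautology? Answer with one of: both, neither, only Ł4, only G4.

In Ł4: at v = 1/3, w = 0 the value is 2/3 — not a tautology.
In G4: every assignment gives 1 — tautology.

only G4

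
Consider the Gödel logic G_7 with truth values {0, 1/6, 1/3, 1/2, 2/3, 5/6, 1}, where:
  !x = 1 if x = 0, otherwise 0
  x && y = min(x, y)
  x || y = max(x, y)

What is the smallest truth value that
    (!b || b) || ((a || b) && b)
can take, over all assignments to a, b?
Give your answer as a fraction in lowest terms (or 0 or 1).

Take a = 0, b = 1/6:
!b = !1/6 = 0
!b || b = 0 || 1/6 = 1/6
a || b = 0 || 1/6 = 1/6
(a || b) && b = 1/6 && 1/6 = 1/6
(!b || b) || ((a || b) && b) = 1/6 || 1/6 = 1/6
No assignment yields a value below 1/6, so this is the minimum.

1/6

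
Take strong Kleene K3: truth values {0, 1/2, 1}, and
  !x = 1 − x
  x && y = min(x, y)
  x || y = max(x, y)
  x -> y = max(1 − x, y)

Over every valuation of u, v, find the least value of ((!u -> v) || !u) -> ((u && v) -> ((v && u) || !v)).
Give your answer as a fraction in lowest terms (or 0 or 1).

1/2

Take u = 1/2, v = 1/2:
!u = !1/2 = 1/2
!u -> v = 1/2 -> 1/2 = 1/2
!u = !1/2 = 1/2
(!u -> v) || !u = 1/2 || 1/2 = 1/2
u && v = 1/2 && 1/2 = 1/2
v && u = 1/2 && 1/2 = 1/2
!v = !1/2 = 1/2
(v && u) || !v = 1/2 || 1/2 = 1/2
(u && v) -> ((v && u) || !v) = 1/2 -> 1/2 = 1/2
((!u -> v) || !u) -> ((u && v) -> ((v && u) || !v)) = 1/2 -> 1/2 = 1/2
No assignment yields a value below 1/2, so this is the minimum.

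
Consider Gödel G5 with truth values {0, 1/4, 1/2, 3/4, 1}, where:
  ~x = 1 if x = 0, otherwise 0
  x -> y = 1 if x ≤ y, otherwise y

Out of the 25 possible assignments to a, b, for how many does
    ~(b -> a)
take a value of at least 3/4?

value 1: 4 assignments (counts)
value 0: 21 assignments
So 4 of the 25 assignments meet the threshold.

4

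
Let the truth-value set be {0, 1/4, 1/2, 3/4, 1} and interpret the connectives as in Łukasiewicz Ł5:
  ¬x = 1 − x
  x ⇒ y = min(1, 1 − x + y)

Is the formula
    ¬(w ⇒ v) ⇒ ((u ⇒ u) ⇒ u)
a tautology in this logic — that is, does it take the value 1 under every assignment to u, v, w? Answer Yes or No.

No

Counterexample: take u = 0, v = 0, w = 1/4.
w ⇒ v = 1/4 ⇒ 0 = 3/4
¬(w ⇒ v) = ¬3/4 = 1/4
u ⇒ u = 0 ⇒ 0 = 1
(u ⇒ u) ⇒ u = 1 ⇒ 0 = 0
¬(w ⇒ v) ⇒ ((u ⇒ u) ⇒ u) = 1/4 ⇒ 0 = 3/4
This gives 3/4 ≠ 1.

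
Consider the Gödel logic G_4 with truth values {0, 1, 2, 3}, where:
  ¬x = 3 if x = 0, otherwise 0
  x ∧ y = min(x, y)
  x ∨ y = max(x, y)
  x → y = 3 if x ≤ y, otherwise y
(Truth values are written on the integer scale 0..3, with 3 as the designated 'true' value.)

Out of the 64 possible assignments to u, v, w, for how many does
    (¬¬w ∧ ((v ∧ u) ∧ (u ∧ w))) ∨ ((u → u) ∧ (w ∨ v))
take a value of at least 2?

48

value 3: 28 assignments (counts)
value 2: 20 assignments (counts)
value 1: 12 assignments
value 0: 4 assignments
So 48 of the 64 assignments meet the threshold.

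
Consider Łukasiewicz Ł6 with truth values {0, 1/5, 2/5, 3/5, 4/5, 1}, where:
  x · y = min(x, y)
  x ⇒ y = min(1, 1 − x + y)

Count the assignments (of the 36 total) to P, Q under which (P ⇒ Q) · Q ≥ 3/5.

18

value 1: 6 assignments (counts)
value 4/5: 6 assignments (counts)
value 3/5: 6 assignments (counts)
value 2/5: 6 assignments
value 1/5: 6 assignments
value 0: 6 assignments
So 18 of the 36 assignments meet the threshold.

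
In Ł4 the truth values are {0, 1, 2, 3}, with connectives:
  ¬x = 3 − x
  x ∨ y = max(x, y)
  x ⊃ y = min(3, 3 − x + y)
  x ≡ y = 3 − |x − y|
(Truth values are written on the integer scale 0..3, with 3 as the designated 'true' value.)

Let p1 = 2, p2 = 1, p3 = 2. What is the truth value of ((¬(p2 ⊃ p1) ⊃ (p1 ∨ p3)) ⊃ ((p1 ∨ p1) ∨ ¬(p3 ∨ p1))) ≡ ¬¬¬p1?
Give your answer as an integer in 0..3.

2

p2 ⊃ p1 = 1 ⊃ 2 = 3
¬(p2 ⊃ p1) = ¬3 = 0
p1 ∨ p3 = 2 ∨ 2 = 2
¬(p2 ⊃ p1) ⊃ (p1 ∨ p3) = 0 ⊃ 2 = 3
p1 ∨ p1 = 2 ∨ 2 = 2
p3 ∨ p1 = 2 ∨ 2 = 2
¬(p3 ∨ p1) = ¬2 = 1
(p1 ∨ p1) ∨ ¬(p3 ∨ p1) = 2 ∨ 1 = 2
(¬(p2 ⊃ p1) ⊃ (p1 ∨ p3)) ⊃ ((p1 ∨ p1) ∨ ¬(p3 ∨ p1)) = 3 ⊃ 2 = 2
¬p1 = ¬2 = 1
¬¬p1 = ¬1 = 2
¬¬¬p1 = ¬2 = 1
((¬(p2 ⊃ p1) ⊃ (p1 ∨ p3)) ⊃ ((p1 ∨ p1) ∨ ¬(p3 ∨ p1))) ≡ ¬¬¬p1 = 2 ≡ 1 = 2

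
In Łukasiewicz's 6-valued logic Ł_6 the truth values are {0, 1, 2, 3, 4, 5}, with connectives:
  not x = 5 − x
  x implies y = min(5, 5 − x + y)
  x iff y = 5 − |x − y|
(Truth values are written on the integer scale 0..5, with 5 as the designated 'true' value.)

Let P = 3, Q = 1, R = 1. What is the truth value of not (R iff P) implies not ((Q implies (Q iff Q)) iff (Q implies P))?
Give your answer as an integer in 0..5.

R iff P = 1 iff 3 = 3
not (R iff P) = not 3 = 2
Q iff Q = 1 iff 1 = 5
Q implies (Q iff Q) = 1 implies 5 = 5
Q implies P = 1 implies 3 = 5
(Q implies (Q iff Q)) iff (Q implies P) = 5 iff 5 = 5
not ((Q implies (Q iff Q)) iff (Q implies P)) = not 5 = 0
not (R iff P) implies not ((Q implies (Q iff Q)) iff (Q implies P)) = 2 implies 0 = 3

3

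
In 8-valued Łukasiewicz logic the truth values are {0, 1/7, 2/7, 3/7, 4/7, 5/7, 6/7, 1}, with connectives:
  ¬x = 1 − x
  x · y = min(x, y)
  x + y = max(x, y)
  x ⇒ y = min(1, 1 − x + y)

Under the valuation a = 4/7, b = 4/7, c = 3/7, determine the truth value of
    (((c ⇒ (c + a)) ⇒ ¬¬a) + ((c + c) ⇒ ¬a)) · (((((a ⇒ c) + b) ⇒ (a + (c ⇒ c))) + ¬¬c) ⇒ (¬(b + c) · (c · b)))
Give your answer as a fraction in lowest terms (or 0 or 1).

3/7

c + a = 3/7 + 4/7 = 4/7
c ⇒ (c + a) = 3/7 ⇒ 4/7 = 1
¬a = ¬4/7 = 3/7
¬¬a = ¬3/7 = 4/7
(c ⇒ (c + a)) ⇒ ¬¬a = 1 ⇒ 4/7 = 4/7
c + c = 3/7 + 3/7 = 3/7
¬a = ¬4/7 = 3/7
(c + c) ⇒ ¬a = 3/7 ⇒ 3/7 = 1
((c ⇒ (c + a)) ⇒ ¬¬a) + ((c + c) ⇒ ¬a) = 4/7 + 1 = 1
a ⇒ c = 4/7 ⇒ 3/7 = 6/7
(a ⇒ c) + b = 6/7 + 4/7 = 6/7
c ⇒ c = 3/7 ⇒ 3/7 = 1
a + (c ⇒ c) = 4/7 + 1 = 1
((a ⇒ c) + b) ⇒ (a + (c ⇒ c)) = 6/7 ⇒ 1 = 1
¬c = ¬3/7 = 4/7
¬¬c = ¬4/7 = 3/7
(((a ⇒ c) + b) ⇒ (a + (c ⇒ c))) + ¬¬c = 1 + 3/7 = 1
b + c = 4/7 + 3/7 = 4/7
¬(b + c) = ¬4/7 = 3/7
c · b = 3/7 · 4/7 = 3/7
¬(b + c) · (c · b) = 3/7 · 3/7 = 3/7
((((a ⇒ c) + b) ⇒ (a + (c ⇒ c))) + ¬¬c) ⇒ (¬(b + c) · (c · b)) = 1 ⇒ 3/7 = 3/7
(((c ⇒ (c + a)) ⇒ ¬¬a) + ((c + c) ⇒ ¬a)) · (((((a ⇒ c) + b) ⇒ (a + (c ⇒ c))) + ¬¬c) ⇒ (¬(b + c) · (c · b))) = 1 · 3/7 = 3/7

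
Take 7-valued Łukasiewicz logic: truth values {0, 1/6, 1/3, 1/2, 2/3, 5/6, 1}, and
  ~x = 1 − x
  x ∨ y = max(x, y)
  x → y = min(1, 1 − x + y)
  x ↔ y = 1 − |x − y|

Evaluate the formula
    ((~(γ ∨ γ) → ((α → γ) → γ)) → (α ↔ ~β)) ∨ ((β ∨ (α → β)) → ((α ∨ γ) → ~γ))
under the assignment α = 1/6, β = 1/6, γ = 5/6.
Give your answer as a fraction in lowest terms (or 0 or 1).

γ ∨ γ = 5/6 ∨ 5/6 = 5/6
~(γ ∨ γ) = ~5/6 = 1/6
α → γ = 1/6 → 5/6 = 1
(α → γ) → γ = 1 → 5/6 = 5/6
~(γ ∨ γ) → ((α → γ) → γ) = 1/6 → 5/6 = 1
~β = ~1/6 = 5/6
α ↔ ~β = 1/6 ↔ 5/6 = 1/3
(~(γ ∨ γ) → ((α → γ) → γ)) → (α ↔ ~β) = 1 → 1/3 = 1/3
α → β = 1/6 → 1/6 = 1
β ∨ (α → β) = 1/6 ∨ 1 = 1
α ∨ γ = 1/6 ∨ 5/6 = 5/6
~γ = ~5/6 = 1/6
(α ∨ γ) → ~γ = 5/6 → 1/6 = 1/3
(β ∨ (α → β)) → ((α ∨ γ) → ~γ) = 1 → 1/3 = 1/3
((~(γ ∨ γ) → ((α → γ) → γ)) → (α ↔ ~β)) ∨ ((β ∨ (α → β)) → ((α ∨ γ) → ~γ)) = 1/3 ∨ 1/3 = 1/3

1/3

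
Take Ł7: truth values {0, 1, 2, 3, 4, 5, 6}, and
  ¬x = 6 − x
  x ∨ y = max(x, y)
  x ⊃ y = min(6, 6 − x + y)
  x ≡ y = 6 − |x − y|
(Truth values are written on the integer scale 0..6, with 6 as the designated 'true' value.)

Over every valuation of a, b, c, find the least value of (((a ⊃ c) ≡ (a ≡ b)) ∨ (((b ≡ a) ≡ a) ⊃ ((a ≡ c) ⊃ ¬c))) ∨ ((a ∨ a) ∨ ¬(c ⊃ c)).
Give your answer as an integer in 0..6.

3

Take a = 3, b = 0, c = 3:
a ⊃ c = 3 ⊃ 3 = 6
a ≡ b = 3 ≡ 0 = 3
(a ⊃ c) ≡ (a ≡ b) = 6 ≡ 3 = 3
b ≡ a = 0 ≡ 3 = 3
(b ≡ a) ≡ a = 3 ≡ 3 = 6
a ≡ c = 3 ≡ 3 = 6
¬c = ¬3 = 3
(a ≡ c) ⊃ ¬c = 6 ⊃ 3 = 3
((b ≡ a) ≡ a) ⊃ ((a ≡ c) ⊃ ¬c) = 6 ⊃ 3 = 3
((a ⊃ c) ≡ (a ≡ b)) ∨ (((b ≡ a) ≡ a) ⊃ ((a ≡ c) ⊃ ¬c)) = 3 ∨ 3 = 3
a ∨ a = 3 ∨ 3 = 3
c ⊃ c = 3 ⊃ 3 = 6
¬(c ⊃ c) = ¬6 = 0
(a ∨ a) ∨ ¬(c ⊃ c) = 3 ∨ 0 = 3
(((a ⊃ c) ≡ (a ≡ b)) ∨ (((b ≡ a) ≡ a) ⊃ ((a ≡ c) ⊃ ¬c))) ∨ ((a ∨ a) ∨ ¬(c ⊃ c)) = 3 ∨ 3 = 3
No assignment yields a value below 3, so this is the minimum.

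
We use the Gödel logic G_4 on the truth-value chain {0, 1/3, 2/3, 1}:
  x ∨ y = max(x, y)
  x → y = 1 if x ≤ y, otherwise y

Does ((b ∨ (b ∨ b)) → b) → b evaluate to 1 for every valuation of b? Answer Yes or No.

Counterexample: take b = 0.
b ∨ b = 0 ∨ 0 = 0
b ∨ (b ∨ b) = 0 ∨ 0 = 0
(b ∨ (b ∨ b)) → b = 0 → 0 = 1
((b ∨ (b ∨ b)) → b) → b = 1 → 0 = 0
This gives 0 ≠ 1.

No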